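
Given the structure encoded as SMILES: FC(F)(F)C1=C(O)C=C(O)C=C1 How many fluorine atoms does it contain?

3

Scan the SMILES for F atoms (remember two-letter symbols like Cl and Br are single atoms).
Fluorine count: 3.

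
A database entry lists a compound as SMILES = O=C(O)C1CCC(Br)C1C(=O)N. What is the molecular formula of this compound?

Walk through each heavy atom and fill implicit hydrogens from standard valence (C 4, N 3, O 2, S 2, halogen 1):
  atom 1: O, bond orders sum to 2 (valence 2) → 0 H
  atom 2: C, bond orders sum to 4 (valence 4) → 0 H
  atom 3: O, bond orders sum to 1 (valence 2) → 1 H
  atom 4: C, bond orders sum to 3 (valence 4) → 1 H
  atom 5: C, bond orders sum to 2 (valence 4) → 2 H
  atom 6: C, bond orders sum to 2 (valence 4) → 2 H
  atom 7: C, bond orders sum to 3 (valence 4) → 1 H
  atom 8: Br (halogen, monovalent) → 0 H
  atom 9: C, bond orders sum to 3 (valence 4) → 1 H
  atom 10: C, bond orders sum to 4 (valence 4) → 0 H
  atom 11: O, bond orders sum to 2 (valence 2) → 0 H
  atom 12: N, bond orders sum to 1 (valence 3) → 2 H
Totals → C:7, H:10, Br:1, N:1, O:3.

C7H10BrNO3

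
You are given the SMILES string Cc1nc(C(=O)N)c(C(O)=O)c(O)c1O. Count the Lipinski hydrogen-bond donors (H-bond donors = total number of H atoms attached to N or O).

Donors: find every N or O and count the H atoms it carries.
  atom 3 (N): bond orders sum to 3 → 0 H
  atom 6 (O): bond orders sum to 2 → 0 H
  atom 7 (N): bond orders sum to 1 → 2 H
  atom 10 (O): bond orders sum to 1 → 1 H
  atom 11 (O): bond orders sum to 2 → 0 H
  atom 13 (O): bond orders sum to 1 → 1 H
  atom 15 (O): bond orders sum to 1 → 1 H
Lipinski HBD = 5.

5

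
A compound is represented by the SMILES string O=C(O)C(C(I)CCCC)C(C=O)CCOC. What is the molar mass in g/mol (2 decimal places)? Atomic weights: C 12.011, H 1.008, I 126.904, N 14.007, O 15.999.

First, the molecular formula is C12H21IO4 (counting implicit H from valence).
  C: 12 × 12.011 = 144.132
  H: 21 × 1.008 = 21.168
  I: 1 × 126.904 = 126.904
  O: 4 × 15.999 = 63.996
Sum: 12×12.011 + 21×1.008 + 1×126.904 + 4×15.999 = 356.200 → 356.20 g/mol.

356.20 g/mol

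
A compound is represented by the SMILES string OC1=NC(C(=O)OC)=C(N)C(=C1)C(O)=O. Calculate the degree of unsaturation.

6

Degree of unsaturation = (number of rings) + (number of π bonds).
Ring closures in the SMILES: 1.
π bonds: 5 double bonds (each 1 DoU) → 5 DoU from unsaturation.
Total DoU = 1 + 5 = 6.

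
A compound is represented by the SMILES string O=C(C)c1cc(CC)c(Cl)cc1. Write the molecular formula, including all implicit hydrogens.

C10H11ClO

Walk through each heavy atom and fill implicit hydrogens from standard valence (C 4, N 3, O 2, S 2, halogen 1); for lowercase aromatic atoms, an aromatic c carries 1 H when it has two neighbours and 0 H with three, and aromatic n carries 0 H:
  atom 1: O, bond orders sum to 2 (valence 2) → 0 H
  atom 2: C, bond orders sum to 4 (valence 4) → 0 H
  atom 3: C, bond orders sum to 1 (valence 4) → 3 H
  atom 4: aromatic c, 3 neighbours → 0 H
  atom 5: aromatic c, 2 neighbours → 1 H
  atom 6: aromatic c, 3 neighbours → 0 H
  atom 7: C, bond orders sum to 2 (valence 4) → 2 H
  atom 8: C, bond orders sum to 1 (valence 4) → 3 H
  atom 9: aromatic c, 3 neighbours → 0 H
  atom 10: Cl (halogen, monovalent) → 0 H
  atom 11: aromatic c, 2 neighbours → 1 H
  atom 12: aromatic c, 2 neighbours → 1 H
Totals → C:10, H:11, Cl:1, O:1.
In Hill order: C10H11ClO.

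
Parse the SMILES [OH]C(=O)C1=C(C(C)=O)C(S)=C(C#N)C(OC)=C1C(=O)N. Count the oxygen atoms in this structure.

Scan the SMILES for O atoms (remember two-letter symbols like Cl and Br are single atoms).
Oxygen count: 5.

5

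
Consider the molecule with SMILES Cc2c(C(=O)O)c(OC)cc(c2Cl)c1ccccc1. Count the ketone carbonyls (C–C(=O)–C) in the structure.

Scan the SMILES for the ketone motif — none present.
Groups that are present: 1 carboxylic acid, 1 ether.

0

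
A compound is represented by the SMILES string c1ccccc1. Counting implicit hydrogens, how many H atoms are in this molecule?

6

Walk through each heavy atom and fill implicit hydrogens from standard valence (C 4, N 3, O 2, S 2, halogen 1); for lowercase aromatic atoms, an aromatic c carries 1 H when it has two neighbours and 0 H with three, and aromatic n carries 0 H:
  atom 1: aromatic c, 2 neighbours → 1 H
  atom 2: aromatic c, 2 neighbours → 1 H
  atom 3: aromatic c, 2 neighbours → 1 H
  atom 4: aromatic c, 2 neighbours → 1 H
  atom 5: aromatic c, 2 neighbours → 1 H
  atom 6: aromatic c, 2 neighbours → 1 H
Total hydrogens: 6.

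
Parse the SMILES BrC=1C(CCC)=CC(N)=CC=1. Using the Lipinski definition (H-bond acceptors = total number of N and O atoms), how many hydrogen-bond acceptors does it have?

1

N atoms: 1; O atoms: 0.
Lipinski HBA = 1 + 0 = 1.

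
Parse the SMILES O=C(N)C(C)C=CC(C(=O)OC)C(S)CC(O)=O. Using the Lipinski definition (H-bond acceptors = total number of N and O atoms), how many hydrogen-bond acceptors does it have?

6

N atoms: 1; O atoms: 5.
Lipinski HBA = 1 + 5 = 6.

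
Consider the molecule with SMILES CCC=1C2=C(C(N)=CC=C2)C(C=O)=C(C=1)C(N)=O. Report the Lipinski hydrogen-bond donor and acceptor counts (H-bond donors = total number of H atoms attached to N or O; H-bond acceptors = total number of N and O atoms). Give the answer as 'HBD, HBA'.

4, 4

Donors: find every N or O and count the H atoms it carries.
  atom 7 (N): bond orders sum to 1 → 2 H
  atom 13 (O): bond orders sum to 2 → 0 H
  atom 17 (N): bond orders sum to 1 → 2 H
  atom 18 (O): bond orders sum to 2 → 0 H
Lipinski HBD = 4.
Acceptors: N atoms = 2, O atoms = 2 → HBA = 4.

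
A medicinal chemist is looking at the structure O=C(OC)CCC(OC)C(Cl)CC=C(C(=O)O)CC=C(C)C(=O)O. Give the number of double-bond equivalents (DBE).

5

Degree of unsaturation = (number of rings) + (number of π bonds).
Ring closures in the SMILES: 0.
π bonds: 5 double bonds (each 1 DoU) → 5 DoU from unsaturation.
Total DoU = 0 + 5 = 5.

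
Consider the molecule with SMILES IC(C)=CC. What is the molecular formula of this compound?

C4H7I

Walk through each heavy atom and fill implicit hydrogens from standard valence (C 4, N 3, O 2, S 2, halogen 1):
  atom 1: I (halogen, monovalent) → 0 H
  atom 2: C, bond orders sum to 4 (valence 4) → 0 H
  atom 3: C, bond orders sum to 1 (valence 4) → 3 H
  atom 4: C, bond orders sum to 3 (valence 4) → 1 H
  atom 5: C, bond orders sum to 1 (valence 4) → 3 H
Totals → C:4, H:7, I:1.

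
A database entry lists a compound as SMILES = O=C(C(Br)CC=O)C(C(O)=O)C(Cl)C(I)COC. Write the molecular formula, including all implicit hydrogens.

C10H13BrClIO5

Walk through each heavy atom and fill implicit hydrogens from standard valence (C 4, N 3, O 2, S 2, halogen 1):
  atom 1: O, bond orders sum to 2 (valence 2) → 0 H
  atom 2: C, bond orders sum to 4 (valence 4) → 0 H
  atom 3: C, bond orders sum to 3 (valence 4) → 1 H
  atom 4: Br (halogen, monovalent) → 0 H
  atom 5: C, bond orders sum to 2 (valence 4) → 2 H
  atom 6: C, bond orders sum to 3 (valence 4) → 1 H
  atom 7: O, bond orders sum to 2 (valence 2) → 0 H
  atom 8: C, bond orders sum to 3 (valence 4) → 1 H
  atom 9: C, bond orders sum to 4 (valence 4) → 0 H
  atom 10: O, bond orders sum to 1 (valence 2) → 1 H
  atom 11: O, bond orders sum to 2 (valence 2) → 0 H
  atom 12: C, bond orders sum to 3 (valence 4) → 1 H
  atom 13: Cl (halogen, monovalent) → 0 H
  atom 14: C, bond orders sum to 3 (valence 4) → 1 H
  atom 15: I (halogen, monovalent) → 0 H
  atom 16: C, bond orders sum to 2 (valence 4) → 2 H
  atom 17: O, bond orders sum to 2 (valence 2) → 0 H
  atom 18: C, bond orders sum to 1 (valence 4) → 3 H
Totals → C:10, H:13, Br:1, Cl:1, I:1, O:5.
In Hill order: C10H13BrClIO5.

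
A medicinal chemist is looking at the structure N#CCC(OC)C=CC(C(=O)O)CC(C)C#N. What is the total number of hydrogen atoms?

Walk through each heavy atom and fill implicit hydrogens from standard valence (C 4, N 3, O 2, S 2, halogen 1):
  atom 1: N, bond orders sum to 3 (valence 3) → 0 H
  atom 2: C, bond orders sum to 4 (valence 4) → 0 H
  atom 3: C, bond orders sum to 2 (valence 4) → 2 H
  atom 4: C, bond orders sum to 3 (valence 4) → 1 H
  atom 5: O, bond orders sum to 2 (valence 2) → 0 H
  atom 6: C, bond orders sum to 1 (valence 4) → 3 H
  atom 7: C, bond orders sum to 3 (valence 4) → 1 H
  atom 8: C, bond orders sum to 3 (valence 4) → 1 H
  atom 9: C, bond orders sum to 3 (valence 4) → 1 H
  atom 10: C, bond orders sum to 4 (valence 4) → 0 H
  atom 11: O, bond orders sum to 2 (valence 2) → 0 H
  atom 12: O, bond orders sum to 1 (valence 2) → 1 H
  atom 13: C, bond orders sum to 2 (valence 4) → 2 H
  atom 14: C, bond orders sum to 3 (valence 4) → 1 H
  atom 15: C, bond orders sum to 1 (valence 4) → 3 H
  atom 16: C, bond orders sum to 4 (valence 4) → 0 H
  atom 17: N, bond orders sum to 3 (valence 3) → 0 H
Total hydrogens: 16.

16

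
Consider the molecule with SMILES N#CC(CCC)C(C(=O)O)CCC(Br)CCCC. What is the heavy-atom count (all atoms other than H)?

Every atom symbol written in the SMILES (organic subset) is one heavy atom; implicit H are not written.
Heavy atoms by element → Br:1, C:14, N:1, O:2.
Total: 18.

18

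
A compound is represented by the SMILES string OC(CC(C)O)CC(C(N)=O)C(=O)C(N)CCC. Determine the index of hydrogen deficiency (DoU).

Degree of unsaturation = (number of rings) + (number of π bonds).
Ring closures in the SMILES: 0.
π bonds: 2 double bonds (each 1 DoU) → 2 DoU from unsaturation.
Total DoU = 0 + 2 = 2.

2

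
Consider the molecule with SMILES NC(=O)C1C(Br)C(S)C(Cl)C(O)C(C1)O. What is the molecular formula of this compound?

C8H13BrClNO3S

Walk through each heavy atom and fill implicit hydrogens from standard valence (C 4, N 3, O 2, S 2, halogen 1):
  atom 1: N, bond orders sum to 1 (valence 3) → 2 H
  atom 2: C, bond orders sum to 4 (valence 4) → 0 H
  atom 3: O, bond orders sum to 2 (valence 2) → 0 H
  atom 4: C, bond orders sum to 3 (valence 4) → 1 H
  atom 5: C, bond orders sum to 3 (valence 4) → 1 H
  atom 6: Br (halogen, monovalent) → 0 H
  atom 7: C, bond orders sum to 3 (valence 4) → 1 H
  atom 8: S, bond orders sum to 1 (valence 2) → 1 H
  atom 9: C, bond orders sum to 3 (valence 4) → 1 H
  atom 10: Cl (halogen, monovalent) → 0 H
  atom 11: C, bond orders sum to 3 (valence 4) → 1 H
  atom 12: O, bond orders sum to 1 (valence 2) → 1 H
  atom 13: C, bond orders sum to 3 (valence 4) → 1 H
  atom 14: C, bond orders sum to 2 (valence 4) → 2 H
  atom 15: O, bond orders sum to 1 (valence 2) → 1 H
Totals → C:8, H:13, Br:1, Cl:1, N:1, O:3, S:1.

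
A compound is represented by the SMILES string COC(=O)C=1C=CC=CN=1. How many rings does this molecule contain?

In SMILES, each pair of matching ring-closure digits denotes one ring-closing bond; the number of such bonds equals the number of independent rings.
Ring-closure bonds here: 1.

1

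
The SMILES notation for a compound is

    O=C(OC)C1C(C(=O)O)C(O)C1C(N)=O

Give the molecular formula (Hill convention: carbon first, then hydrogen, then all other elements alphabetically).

C8H11NO6

Walk through each heavy atom and fill implicit hydrogens from standard valence (C 4, N 3, O 2, S 2, halogen 1):
  atom 1: O, bond orders sum to 2 (valence 2) → 0 H
  atom 2: C, bond orders sum to 4 (valence 4) → 0 H
  atom 3: O, bond orders sum to 2 (valence 2) → 0 H
  atom 4: C, bond orders sum to 1 (valence 4) → 3 H
  atom 5: C, bond orders sum to 3 (valence 4) → 1 H
  atom 6: C, bond orders sum to 3 (valence 4) → 1 H
  atom 7: C, bond orders sum to 4 (valence 4) → 0 H
  atom 8: O, bond orders sum to 2 (valence 2) → 0 H
  atom 9: O, bond orders sum to 1 (valence 2) → 1 H
  atom 10: C, bond orders sum to 3 (valence 4) → 1 H
  atom 11: O, bond orders sum to 1 (valence 2) → 1 H
  atom 12: C, bond orders sum to 3 (valence 4) → 1 H
  atom 13: C, bond orders sum to 4 (valence 4) → 0 H
  atom 14: N, bond orders sum to 1 (valence 3) → 2 H
  atom 15: O, bond orders sum to 2 (valence 2) → 0 H
Totals → C:8, H:11, N:1, O:6.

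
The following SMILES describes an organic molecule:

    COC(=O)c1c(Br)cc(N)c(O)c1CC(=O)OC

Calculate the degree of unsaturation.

6

Molecular formula: C11H12BrNO5.
DoU = (2C + 2 + N − H − X) / 2, where X is the halogen count and O/S are ignored.
    = (2·11 + 2 + 1 − 12 − 1) / 2 = 12 / 2 = 6.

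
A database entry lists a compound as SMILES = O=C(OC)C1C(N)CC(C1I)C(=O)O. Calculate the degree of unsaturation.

Molecular formula: C8H12INO4.
DoU = (2C + 2 + N − H − X) / 2, where X is the halogen count and O/S are ignored.
    = (2·8 + 2 + 1 − 12 − 1) / 2 = 6 / 2 = 3.

3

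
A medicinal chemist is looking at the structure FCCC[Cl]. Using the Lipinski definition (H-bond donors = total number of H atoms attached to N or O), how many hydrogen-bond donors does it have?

0

Donors: find every N or O and count the H atoms it carries.
  (no N or O atoms present)
Lipinski HBD = 0.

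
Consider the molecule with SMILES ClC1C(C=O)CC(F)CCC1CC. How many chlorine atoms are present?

1

Scan the SMILES for Cl atoms (remember two-letter symbols like Cl and Br are single atoms).
Chlorine count: 1.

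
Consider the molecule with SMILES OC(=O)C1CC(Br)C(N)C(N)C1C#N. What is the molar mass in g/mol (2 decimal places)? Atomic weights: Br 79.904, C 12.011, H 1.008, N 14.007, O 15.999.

First, the molecular formula is C8H12BrN3O2 (counting implicit H from valence).
  Br: 1 × 79.904 = 79.904
  C: 8 × 12.011 = 96.088
  H: 12 × 1.008 = 12.096
  N: 3 × 14.007 = 42.021
  O: 2 × 15.999 = 31.998
Sum: 1×79.904 + 8×12.011 + 12×1.008 + 3×14.007 + 2×15.999 = 262.107 → 262.11 g/mol.

262.11 g/mol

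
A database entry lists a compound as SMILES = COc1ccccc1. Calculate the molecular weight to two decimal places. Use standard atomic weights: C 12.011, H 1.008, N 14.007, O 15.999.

First, the molecular formula is C7H8O (counting implicit H from valence).
  C: 7 × 12.011 = 84.077
  H: 8 × 1.008 = 8.064
  O: 1 × 15.999 = 15.999
Sum: 7×12.011 + 8×1.008 + 1×15.999 = 108.140 → 108.14 g/mol.

108.14 g/mol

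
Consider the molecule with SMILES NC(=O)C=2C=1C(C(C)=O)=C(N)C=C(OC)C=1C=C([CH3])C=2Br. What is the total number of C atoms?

Count every carbon token in the SMILES (each C, including those in ring-closure positions and inside branches).
Carbon count: 15.

15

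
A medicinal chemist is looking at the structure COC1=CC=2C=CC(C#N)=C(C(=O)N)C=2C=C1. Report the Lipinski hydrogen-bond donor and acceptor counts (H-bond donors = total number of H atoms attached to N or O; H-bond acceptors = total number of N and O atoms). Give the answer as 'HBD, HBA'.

Donors: find every N or O and count the H atoms it carries.
  atom 2 (O): bond orders sum to 2 → 0 H
  atom 10 (N): bond orders sum to 3 → 0 H
  atom 13 (O): bond orders sum to 2 → 0 H
  atom 14 (N): bond orders sum to 1 → 2 H
Lipinski HBD = 2.
Acceptors: N atoms = 2, O atoms = 2 → HBA = 4.

2, 4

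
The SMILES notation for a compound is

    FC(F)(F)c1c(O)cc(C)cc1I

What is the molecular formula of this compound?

Walk through each heavy atom and fill implicit hydrogens from standard valence (C 4, N 3, O 2, S 2, halogen 1); for lowercase aromatic atoms, an aromatic c carries 1 H when it has two neighbours and 0 H with three, and aromatic n carries 0 H:
  atom 1: F (halogen, monovalent) → 0 H
  atom 2: C, bond orders sum to 4 (valence 4) → 0 H
  atom 3: F (halogen, monovalent) → 0 H
  atom 4: F (halogen, monovalent) → 0 H
  atom 5: aromatic c, 3 neighbours → 0 H
  atom 6: aromatic c, 3 neighbours → 0 H
  atom 7: O, bond orders sum to 1 (valence 2) → 1 H
  atom 8: aromatic c, 2 neighbours → 1 H
  atom 9: aromatic c, 3 neighbours → 0 H
  atom 10: C, bond orders sum to 1 (valence 4) → 3 H
  atom 11: aromatic c, 2 neighbours → 1 H
  atom 12: aromatic c, 3 neighbours → 0 H
  atom 13: I (halogen, monovalent) → 0 H
Totals → C:8, H:6, F:3, I:1, O:1.

C8H6F3IO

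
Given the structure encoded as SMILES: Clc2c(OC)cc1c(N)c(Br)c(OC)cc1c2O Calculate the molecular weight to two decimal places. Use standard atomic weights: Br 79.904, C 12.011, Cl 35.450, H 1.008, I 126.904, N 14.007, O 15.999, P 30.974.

332.58 g/mol

First, the molecular formula is C12H11BrClNO3 (counting implicit H from valence).
  Br: 1 × 79.904 = 79.904
  C: 12 × 12.011 = 144.132
  Cl: 1 × 35.450 = 35.450
  H: 11 × 1.008 = 11.088
  N: 1 × 14.007 = 14.007
  O: 3 × 15.999 = 47.997
Sum: 1×79.904 + 12×12.011 + 1×35.450 + 11×1.008 + 1×14.007 + 3×15.999 = 332.578 → 332.58 g/mol.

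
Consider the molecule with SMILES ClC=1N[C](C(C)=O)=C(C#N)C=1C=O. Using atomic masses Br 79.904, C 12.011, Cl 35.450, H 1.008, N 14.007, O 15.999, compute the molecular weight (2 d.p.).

196.59 g/mol

First, the molecular formula is C8H5ClN2O2 (counting implicit H from valence).
  C: 8 × 12.011 = 96.088
  Cl: 1 × 35.450 = 35.450
  H: 5 × 1.008 = 5.040
  N: 2 × 14.007 = 28.014
  O: 2 × 15.999 = 31.998
Sum: 8×12.011 + 1×35.450 + 5×1.008 + 2×14.007 + 2×15.999 = 196.590 → 196.59 g/mol.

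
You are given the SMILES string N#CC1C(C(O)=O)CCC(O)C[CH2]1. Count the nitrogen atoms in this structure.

1

Scan the SMILES for N atoms (remember two-letter symbols like Cl and Br are single atoms).
Nitrogen count: 1.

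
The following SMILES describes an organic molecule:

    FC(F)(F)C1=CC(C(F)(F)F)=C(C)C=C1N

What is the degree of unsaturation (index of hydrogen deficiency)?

4

Molecular formula: C9H7F6N.
DoU = (2C + 2 + N − H − X) / 2, where X is the halogen count and O/S are ignored.
    = (2·9 + 2 + 1 − 7 − 6) / 2 = 8 / 2 = 4.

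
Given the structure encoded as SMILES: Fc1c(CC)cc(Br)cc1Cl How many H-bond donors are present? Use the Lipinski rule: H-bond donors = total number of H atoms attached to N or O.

0

Donors: find every N or O and count the H atoms it carries.
  (no N or O atoms present)
Lipinski HBD = 0.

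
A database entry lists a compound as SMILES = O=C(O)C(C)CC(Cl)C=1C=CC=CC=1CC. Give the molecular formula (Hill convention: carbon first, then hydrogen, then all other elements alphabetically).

C13H17ClO2

Walk through each heavy atom and fill implicit hydrogens from standard valence (C 4, N 3, O 2, S 2, halogen 1):
  atom 1: O, bond orders sum to 2 (valence 2) → 0 H
  atom 2: C, bond orders sum to 4 (valence 4) → 0 H
  atom 3: O, bond orders sum to 1 (valence 2) → 1 H
  atom 4: C, bond orders sum to 3 (valence 4) → 1 H
  atom 5: C, bond orders sum to 1 (valence 4) → 3 H
  atom 6: C, bond orders sum to 2 (valence 4) → 2 H
  atom 7: C, bond orders sum to 3 (valence 4) → 1 H
  atom 8: Cl (halogen, monovalent) → 0 H
  atom 9: C, bond orders sum to 4 (valence 4) → 0 H
  atom 10: C, bond orders sum to 3 (valence 4) → 1 H
  atom 11: C, bond orders sum to 3 (valence 4) → 1 H
  atom 12: C, bond orders sum to 3 (valence 4) → 1 H
  atom 13: C, bond orders sum to 3 (valence 4) → 1 H
  atom 14: C, bond orders sum to 4 (valence 4) → 0 H
  atom 15: C, bond orders sum to 2 (valence 4) → 2 H
  atom 16: C, bond orders sum to 1 (valence 4) → 3 H
Totals → C:13, H:17, Cl:1, O:2.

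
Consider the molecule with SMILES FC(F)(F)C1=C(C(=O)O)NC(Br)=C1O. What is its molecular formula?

Walk through each heavy atom and fill implicit hydrogens from standard valence (C 4, N 3, O 2, S 2, halogen 1):
  atom 1: F (halogen, monovalent) → 0 H
  atom 2: C, bond orders sum to 4 (valence 4) → 0 H
  atom 3: F (halogen, monovalent) → 0 H
  atom 4: F (halogen, monovalent) → 0 H
  atom 5: C, bond orders sum to 4 (valence 4) → 0 H
  atom 6: C, bond orders sum to 4 (valence 4) → 0 H
  atom 7: C, bond orders sum to 4 (valence 4) → 0 H
  atom 8: O, bond orders sum to 2 (valence 2) → 0 H
  atom 9: O, bond orders sum to 1 (valence 2) → 1 H
  atom 10: N, bond orders sum to 2 (valence 3) → 1 H
  atom 11: C, bond orders sum to 4 (valence 4) → 0 H
  atom 12: Br (halogen, monovalent) → 0 H
  atom 13: C, bond orders sum to 4 (valence 4) → 0 H
  atom 14: O, bond orders sum to 1 (valence 2) → 1 H
Totals → C:6, H:3, Br:1, F:3, N:1, O:3.
In Hill order: C6H3BrF3NO3.

C6H3BrF3NO3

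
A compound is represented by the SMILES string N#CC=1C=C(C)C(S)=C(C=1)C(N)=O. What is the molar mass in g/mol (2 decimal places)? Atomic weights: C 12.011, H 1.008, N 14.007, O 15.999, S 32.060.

First, the molecular formula is C9H8N2OS (counting implicit H from valence).
  C: 9 × 12.011 = 108.099
  H: 8 × 1.008 = 8.064
  N: 2 × 14.007 = 28.014
  O: 1 × 15.999 = 15.999
  S: 1 × 32.060 = 32.060
Sum: 9×12.011 + 8×1.008 + 2×14.007 + 1×15.999 + 1×32.060 = 192.236 → 192.24 g/mol.

192.24 g/mol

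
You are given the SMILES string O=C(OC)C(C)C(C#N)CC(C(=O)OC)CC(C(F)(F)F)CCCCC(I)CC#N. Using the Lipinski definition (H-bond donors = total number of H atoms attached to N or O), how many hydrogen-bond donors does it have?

Donors: find every N or O and count the H atoms it carries.
  atom 1 (O): bond orders sum to 2 → 0 H
  atom 3 (O): bond orders sum to 2 → 0 H
  atom 9 (N): bond orders sum to 3 → 0 H
  atom 13 (O): bond orders sum to 2 → 0 H
  atom 14 (O): bond orders sum to 2 → 0 H
  atom 30 (N): bond orders sum to 3 → 0 H
Lipinski HBD = 0.

0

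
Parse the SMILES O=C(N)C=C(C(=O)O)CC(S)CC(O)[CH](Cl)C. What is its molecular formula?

C10H16ClNO4S

Walk through each heavy atom and fill implicit hydrogens from standard valence (C 4, N 3, O 2, S 2, halogen 1):
  atom 1: O, bond orders sum to 2 (valence 2) → 0 H
  atom 2: C, bond orders sum to 4 (valence 4) → 0 H
  atom 3: N, bond orders sum to 1 (valence 3) → 2 H
  atom 4: C, bond orders sum to 3 (valence 4) → 1 H
  atom 5: C, bond orders sum to 4 (valence 4) → 0 H
  atom 6: C, bond orders sum to 4 (valence 4) → 0 H
  atom 7: O, bond orders sum to 2 (valence 2) → 0 H
  atom 8: O, bond orders sum to 1 (valence 2) → 1 H
  atom 9: C, bond orders sum to 2 (valence 4) → 2 H
  atom 10: C, bond orders sum to 3 (valence 4) → 1 H
  atom 11: S, bond orders sum to 1 (valence 2) → 1 H
  atom 12: C, bond orders sum to 2 (valence 4) → 2 H
  atom 13: C, bond orders sum to 3 (valence 4) → 1 H
  atom 14: O, bond orders sum to 1 (valence 2) → 1 H
  atom 15: C with explicit H count 1
  atom 16: Cl (halogen, monovalent) → 0 H
  atom 17: C, bond orders sum to 1 (valence 4) → 3 H
Totals → C:10, H:16, Cl:1, N:1, O:4, S:1.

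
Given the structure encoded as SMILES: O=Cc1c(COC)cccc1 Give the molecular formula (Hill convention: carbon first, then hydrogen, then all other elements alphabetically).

Walk through each heavy atom and fill implicit hydrogens from standard valence (C 4, N 3, O 2, S 2, halogen 1); for lowercase aromatic atoms, an aromatic c carries 1 H when it has two neighbours and 0 H with three, and aromatic n carries 0 H:
  atom 1: O, bond orders sum to 2 (valence 2) → 0 H
  atom 2: C, bond orders sum to 3 (valence 4) → 1 H
  atom 3: aromatic c, 3 neighbours → 0 H
  atom 4: aromatic c, 3 neighbours → 0 H
  atom 5: C, bond orders sum to 2 (valence 4) → 2 H
  atom 6: O, bond orders sum to 2 (valence 2) → 0 H
  atom 7: C, bond orders sum to 1 (valence 4) → 3 H
  atom 8: aromatic c, 2 neighbours → 1 H
  atom 9: aromatic c, 2 neighbours → 1 H
  atom 10: aromatic c, 2 neighbours → 1 H
  atom 11: aromatic c, 2 neighbours → 1 H
Totals → C:9, H:10, O:2.

C9H10O2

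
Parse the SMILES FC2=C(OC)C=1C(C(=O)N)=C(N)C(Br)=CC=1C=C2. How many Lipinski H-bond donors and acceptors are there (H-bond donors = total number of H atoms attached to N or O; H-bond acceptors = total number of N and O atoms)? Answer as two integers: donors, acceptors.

4, 4

Donors: find every N or O and count the H atoms it carries.
  atom 4 (O): bond orders sum to 2 → 0 H
  atom 9 (O): bond orders sum to 2 → 0 H
  atom 10 (N): bond orders sum to 1 → 2 H
  atom 12 (N): bond orders sum to 1 → 2 H
Lipinski HBD = 4.
Acceptors: N atoms = 2, O atoms = 2 → HBA = 4.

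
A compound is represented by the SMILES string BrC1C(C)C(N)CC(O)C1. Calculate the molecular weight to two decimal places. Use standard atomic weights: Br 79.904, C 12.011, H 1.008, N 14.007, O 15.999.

208.10 g/mol

First, the molecular formula is C7H14BrNO (counting implicit H from valence).
  Br: 1 × 79.904 = 79.904
  C: 7 × 12.011 = 84.077
  H: 14 × 1.008 = 14.112
  N: 1 × 14.007 = 14.007
  O: 1 × 15.999 = 15.999
Sum: 1×79.904 + 7×12.011 + 14×1.008 + 1×14.007 + 1×15.999 = 208.099 → 208.10 g/mol.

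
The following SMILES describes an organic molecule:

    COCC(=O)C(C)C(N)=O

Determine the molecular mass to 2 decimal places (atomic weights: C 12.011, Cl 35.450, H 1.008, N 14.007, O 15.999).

145.16 g/mol

First, the molecular formula is C6H11NO3 (counting implicit H from valence).
  C: 6 × 12.011 = 72.066
  H: 11 × 1.008 = 11.088
  N: 1 × 14.007 = 14.007
  O: 3 × 15.999 = 47.997
Sum: 6×12.011 + 11×1.008 + 1×14.007 + 3×15.999 = 145.158 → 145.16 g/mol.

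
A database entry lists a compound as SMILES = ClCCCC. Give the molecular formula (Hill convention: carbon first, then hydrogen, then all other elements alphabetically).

C4H9Cl

Walk through each heavy atom and fill implicit hydrogens from standard valence (C 4, N 3, O 2, S 2, halogen 1):
  atom 1: Cl (halogen, monovalent) → 0 H
  atom 2: C, bond orders sum to 2 (valence 4) → 2 H
  atom 3: C, bond orders sum to 2 (valence 4) → 2 H
  atom 4: C, bond orders sum to 2 (valence 4) → 2 H
  atom 5: C, bond orders sum to 1 (valence 4) → 3 H
Totals → C:4, H:9, Cl:1.
In Hill order: C4H9Cl.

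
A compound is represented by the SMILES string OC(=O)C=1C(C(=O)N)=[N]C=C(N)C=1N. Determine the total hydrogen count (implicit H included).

Walk through each heavy atom and fill implicit hydrogens from standard valence (C 4, N 3, O 2, S 2, halogen 1):
  atom 1: O, bond orders sum to 1 (valence 2) → 1 H
  atom 2: C, bond orders sum to 4 (valence 4) → 0 H
  atom 3: O, bond orders sum to 2 (valence 2) → 0 H
  atom 4: C, bond orders sum to 4 (valence 4) → 0 H
  atom 5: C, bond orders sum to 4 (valence 4) → 0 H
  atom 6: C, bond orders sum to 4 (valence 4) → 0 H
  atom 7: O, bond orders sum to 2 (valence 2) → 0 H
  atom 8: N, bond orders sum to 1 (valence 3) → 2 H
  atom 9: N with explicit H count 0
  atom 10: C, bond orders sum to 3 (valence 4) → 1 H
  atom 11: C, bond orders sum to 4 (valence 4) → 0 H
  atom 12: N, bond orders sum to 1 (valence 3) → 2 H
  atom 13: C, bond orders sum to 4 (valence 4) → 0 H
  atom 14: N, bond orders sum to 1 (valence 3) → 2 H
Total hydrogens: 8.

8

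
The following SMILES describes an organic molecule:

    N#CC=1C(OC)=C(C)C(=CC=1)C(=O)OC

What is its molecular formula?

C11H11NO3

Walk through each heavy atom and fill implicit hydrogens from standard valence (C 4, N 3, O 2, S 2, halogen 1):
  atom 1: N, bond orders sum to 3 (valence 3) → 0 H
  atom 2: C, bond orders sum to 4 (valence 4) → 0 H
  atom 3: C, bond orders sum to 4 (valence 4) → 0 H
  atom 4: C, bond orders sum to 4 (valence 4) → 0 H
  atom 5: O, bond orders sum to 2 (valence 2) → 0 H
  atom 6: C, bond orders sum to 1 (valence 4) → 3 H
  atom 7: C, bond orders sum to 4 (valence 4) → 0 H
  atom 8: C, bond orders sum to 1 (valence 4) → 3 H
  atom 9: C, bond orders sum to 4 (valence 4) → 0 H
  atom 10: C, bond orders sum to 3 (valence 4) → 1 H
  atom 11: C, bond orders sum to 3 (valence 4) → 1 H
  atom 12: C, bond orders sum to 4 (valence 4) → 0 H
  atom 13: O, bond orders sum to 2 (valence 2) → 0 H
  atom 14: O, bond orders sum to 2 (valence 2) → 0 H
  atom 15: C, bond orders sum to 1 (valence 4) → 3 H
Totals → C:11, H:11, N:1, O:3.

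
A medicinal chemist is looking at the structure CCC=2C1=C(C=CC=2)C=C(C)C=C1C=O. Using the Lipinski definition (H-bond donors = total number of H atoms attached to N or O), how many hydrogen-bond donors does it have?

Donors: find every N or O and count the H atoms it carries.
  atom 15 (O): bond orders sum to 2 → 0 H
Lipinski HBD = 0.

0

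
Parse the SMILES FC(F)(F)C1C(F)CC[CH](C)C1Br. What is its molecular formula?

C8H11BrF4

Walk through each heavy atom and fill implicit hydrogens from standard valence (C 4, N 3, O 2, S 2, halogen 1):
  atom 1: F (halogen, monovalent) → 0 H
  atom 2: C, bond orders sum to 4 (valence 4) → 0 H
  atom 3: F (halogen, monovalent) → 0 H
  atom 4: F (halogen, monovalent) → 0 H
  atom 5: C, bond orders sum to 3 (valence 4) → 1 H
  atom 6: C, bond orders sum to 3 (valence 4) → 1 H
  atom 7: F (halogen, monovalent) → 0 H
  atom 8: C, bond orders sum to 2 (valence 4) → 2 H
  atom 9: C, bond orders sum to 2 (valence 4) → 2 H
  atom 10: C with explicit H count 1
  atom 11: C, bond orders sum to 1 (valence 4) → 3 H
  atom 12: C, bond orders sum to 3 (valence 4) → 1 H
  atom 13: Br (halogen, monovalent) → 0 H
Totals → C:8, H:11, Br:1, F:4.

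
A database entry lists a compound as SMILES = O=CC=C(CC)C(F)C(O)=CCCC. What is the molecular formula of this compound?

Walk through each heavy atom and fill implicit hydrogens from standard valence (C 4, N 3, O 2, S 2, halogen 1):
  atom 1: O, bond orders sum to 2 (valence 2) → 0 H
  atom 2: C, bond orders sum to 3 (valence 4) → 1 H
  atom 3: C, bond orders sum to 3 (valence 4) → 1 H
  atom 4: C, bond orders sum to 4 (valence 4) → 0 H
  atom 5: C, bond orders sum to 2 (valence 4) → 2 H
  atom 6: C, bond orders sum to 1 (valence 4) → 3 H
  atom 7: C, bond orders sum to 3 (valence 4) → 1 H
  atom 8: F (halogen, monovalent) → 0 H
  atom 9: C, bond orders sum to 4 (valence 4) → 0 H
  atom 10: O, bond orders sum to 1 (valence 2) → 1 H
  atom 11: C, bond orders sum to 3 (valence 4) → 1 H
  atom 12: C, bond orders sum to 2 (valence 4) → 2 H
  atom 13: C, bond orders sum to 2 (valence 4) → 2 H
  atom 14: C, bond orders sum to 1 (valence 4) → 3 H
Totals → C:11, H:17, F:1, O:2.
In Hill order: C11H17FO2.

C11H17FO2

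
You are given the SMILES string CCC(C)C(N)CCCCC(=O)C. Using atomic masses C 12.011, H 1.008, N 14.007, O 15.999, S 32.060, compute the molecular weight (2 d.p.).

185.31 g/mol

First, the molecular formula is C11H23NO (counting implicit H from valence).
  C: 11 × 12.011 = 132.121
  H: 23 × 1.008 = 23.184
  N: 1 × 14.007 = 14.007
  O: 1 × 15.999 = 15.999
Sum: 11×12.011 + 23×1.008 + 1×14.007 + 1×15.999 = 185.311 → 185.31 g/mol.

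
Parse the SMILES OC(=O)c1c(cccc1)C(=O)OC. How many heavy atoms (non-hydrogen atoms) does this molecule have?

13

Every atom symbol written in the SMILES (organic subset) is one heavy atom; implicit H are not written.
Heavy atoms by element → C:9, O:4.
Total: 13.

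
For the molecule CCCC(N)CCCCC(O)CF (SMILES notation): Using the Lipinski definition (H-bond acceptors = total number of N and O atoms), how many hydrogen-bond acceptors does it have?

2

N atoms: 1; O atoms: 1.
Lipinski HBA = 1 + 1 = 2.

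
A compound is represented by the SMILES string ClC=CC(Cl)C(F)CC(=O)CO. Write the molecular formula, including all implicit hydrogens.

C7H9Cl2FO2

Walk through each heavy atom and fill implicit hydrogens from standard valence (C 4, N 3, O 2, S 2, halogen 1):
  atom 1: Cl (halogen, monovalent) → 0 H
  atom 2: C, bond orders sum to 3 (valence 4) → 1 H
  atom 3: C, bond orders sum to 3 (valence 4) → 1 H
  atom 4: C, bond orders sum to 3 (valence 4) → 1 H
  atom 5: Cl (halogen, monovalent) → 0 H
  atom 6: C, bond orders sum to 3 (valence 4) → 1 H
  atom 7: F (halogen, monovalent) → 0 H
  atom 8: C, bond orders sum to 2 (valence 4) → 2 H
  atom 9: C, bond orders sum to 4 (valence 4) → 0 H
  atom 10: O, bond orders sum to 2 (valence 2) → 0 H
  atom 11: C, bond orders sum to 2 (valence 4) → 2 H
  atom 12: O, bond orders sum to 1 (valence 2) → 1 H
Totals → C:7, H:9, Cl:2, F:1, O:2.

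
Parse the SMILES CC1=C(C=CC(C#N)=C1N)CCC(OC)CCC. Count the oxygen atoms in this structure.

1

Scan the SMILES for O atoms (remember two-letter symbols like Cl and Br are single atoms).
Oxygen count: 1.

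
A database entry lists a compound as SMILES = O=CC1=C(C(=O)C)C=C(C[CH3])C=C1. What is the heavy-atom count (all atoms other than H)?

Every atom symbol written in the SMILES (organic subset) is one heavy atom; implicit H are not written.
Heavy atoms by element → C:11, O:2.
Total: 13.

13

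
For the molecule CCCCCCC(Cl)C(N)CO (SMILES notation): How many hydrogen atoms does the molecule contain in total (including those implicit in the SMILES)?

Walk through each heavy atom and fill implicit hydrogens from standard valence (C 4, N 3, O 2, S 2, halogen 1):
  atom 1: C, bond orders sum to 1 (valence 4) → 3 H
  atom 2: C, bond orders sum to 2 (valence 4) → 2 H
  atom 3: C, bond orders sum to 2 (valence 4) → 2 H
  atom 4: C, bond orders sum to 2 (valence 4) → 2 H
  atom 5: C, bond orders sum to 2 (valence 4) → 2 H
  atom 6: C, bond orders sum to 2 (valence 4) → 2 H
  atom 7: C, bond orders sum to 3 (valence 4) → 1 H
  atom 8: Cl (halogen, monovalent) → 0 H
  atom 9: C, bond orders sum to 3 (valence 4) → 1 H
  atom 10: N, bond orders sum to 1 (valence 3) → 2 H
  atom 11: C, bond orders sum to 2 (valence 4) → 2 H
  atom 12: O, bond orders sum to 1 (valence 2) → 1 H
Total hydrogens: 20.

20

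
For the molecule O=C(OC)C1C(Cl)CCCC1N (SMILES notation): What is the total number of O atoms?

Scan the SMILES for O atoms (remember two-letter symbols like Cl and Br are single atoms).
Oxygen count: 2.

2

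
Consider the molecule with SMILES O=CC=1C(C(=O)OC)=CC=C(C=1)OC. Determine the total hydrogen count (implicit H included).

Walk through each heavy atom and fill implicit hydrogens from standard valence (C 4, N 3, O 2, S 2, halogen 1):
  atom 1: O, bond orders sum to 2 (valence 2) → 0 H
  atom 2: C, bond orders sum to 3 (valence 4) → 1 H
  atom 3: C, bond orders sum to 4 (valence 4) → 0 H
  atom 4: C, bond orders sum to 4 (valence 4) → 0 H
  atom 5: C, bond orders sum to 4 (valence 4) → 0 H
  atom 6: O, bond orders sum to 2 (valence 2) → 0 H
  atom 7: O, bond orders sum to 2 (valence 2) → 0 H
  atom 8: C, bond orders sum to 1 (valence 4) → 3 H
  atom 9: C, bond orders sum to 3 (valence 4) → 1 H
  atom 10: C, bond orders sum to 3 (valence 4) → 1 H
  atom 11: C, bond orders sum to 4 (valence 4) → 0 H
  atom 12: C, bond orders sum to 3 (valence 4) → 1 H
  atom 13: O, bond orders sum to 2 (valence 2) → 0 H
  atom 14: C, bond orders sum to 1 (valence 4) → 3 H
Total hydrogens: 10.

10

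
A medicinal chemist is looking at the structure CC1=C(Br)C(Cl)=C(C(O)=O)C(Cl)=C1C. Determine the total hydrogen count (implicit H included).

Walk through each heavy atom and fill implicit hydrogens from standard valence (C 4, N 3, O 2, S 2, halogen 1):
  atom 1: C, bond orders sum to 1 (valence 4) → 3 H
  atom 2: C, bond orders sum to 4 (valence 4) → 0 H
  atom 3: C, bond orders sum to 4 (valence 4) → 0 H
  atom 4: Br (halogen, monovalent) → 0 H
  atom 5: C, bond orders sum to 4 (valence 4) → 0 H
  atom 6: Cl (halogen, monovalent) → 0 H
  atom 7: C, bond orders sum to 4 (valence 4) → 0 H
  atom 8: C, bond orders sum to 4 (valence 4) → 0 H
  atom 9: O, bond orders sum to 1 (valence 2) → 1 H
  atom 10: O, bond orders sum to 2 (valence 2) → 0 H
  atom 11: C, bond orders sum to 4 (valence 4) → 0 H
  atom 12: Cl (halogen, monovalent) → 0 H
  atom 13: C, bond orders sum to 4 (valence 4) → 0 H
  atom 14: C, bond orders sum to 1 (valence 4) → 3 H
Total hydrogens: 7.

7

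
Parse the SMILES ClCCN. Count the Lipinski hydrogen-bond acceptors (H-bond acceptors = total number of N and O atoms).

1

N atoms: 1; O atoms: 0.
Lipinski HBA = 1 + 0 = 1.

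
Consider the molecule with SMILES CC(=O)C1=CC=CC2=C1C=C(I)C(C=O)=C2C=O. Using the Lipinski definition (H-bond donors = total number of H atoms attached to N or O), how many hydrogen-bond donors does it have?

Donors: find every N or O and count the H atoms it carries.
  atom 3 (O): bond orders sum to 2 → 0 H
  atom 15 (O): bond orders sum to 2 → 0 H
  atom 18 (O): bond orders sum to 2 → 0 H
Lipinski HBD = 0.

0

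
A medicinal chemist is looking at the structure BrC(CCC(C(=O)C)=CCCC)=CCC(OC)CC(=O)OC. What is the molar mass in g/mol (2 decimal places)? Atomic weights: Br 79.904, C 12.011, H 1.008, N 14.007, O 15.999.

375.30 g/mol

First, the molecular formula is C17H27BrO4 (counting implicit H from valence).
  Br: 1 × 79.904 = 79.904
  C: 17 × 12.011 = 204.187
  H: 27 × 1.008 = 27.216
  O: 4 × 15.999 = 63.996
Sum: 1×79.904 + 17×12.011 + 27×1.008 + 4×15.999 = 375.303 → 375.30 g/mol.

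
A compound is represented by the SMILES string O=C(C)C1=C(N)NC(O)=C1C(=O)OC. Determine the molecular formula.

Walk through each heavy atom and fill implicit hydrogens from standard valence (C 4, N 3, O 2, S 2, halogen 1):
  atom 1: O, bond orders sum to 2 (valence 2) → 0 H
  atom 2: C, bond orders sum to 4 (valence 4) → 0 H
  atom 3: C, bond orders sum to 1 (valence 4) → 3 H
  atom 4: C, bond orders sum to 4 (valence 4) → 0 H
  atom 5: C, bond orders sum to 4 (valence 4) → 0 H
  atom 6: N, bond orders sum to 1 (valence 3) → 2 H
  atom 7: N, bond orders sum to 2 (valence 3) → 1 H
  atom 8: C, bond orders sum to 4 (valence 4) → 0 H
  atom 9: O, bond orders sum to 1 (valence 2) → 1 H
  atom 10: C, bond orders sum to 4 (valence 4) → 0 H
  atom 11: C, bond orders sum to 4 (valence 4) → 0 H
  atom 12: O, bond orders sum to 2 (valence 2) → 0 H
  atom 13: O, bond orders sum to 2 (valence 2) → 0 H
  atom 14: C, bond orders sum to 1 (valence 4) → 3 H
Totals → C:8, H:10, N:2, O:4.
In Hill order: C8H10N2O4.

C8H10N2O4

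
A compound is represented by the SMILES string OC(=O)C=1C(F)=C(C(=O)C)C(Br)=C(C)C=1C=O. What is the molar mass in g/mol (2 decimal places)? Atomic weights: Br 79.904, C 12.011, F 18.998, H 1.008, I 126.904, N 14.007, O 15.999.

First, the molecular formula is C11H8BrFO4 (counting implicit H from valence).
  Br: 1 × 79.904 = 79.904
  C: 11 × 12.011 = 132.121
  F: 1 × 18.998 = 18.998
  H: 8 × 1.008 = 8.064
  O: 4 × 15.999 = 63.996
Sum: 1×79.904 + 11×12.011 + 1×18.998 + 8×1.008 + 4×15.999 = 303.083 → 303.08 g/mol.

303.08 g/mol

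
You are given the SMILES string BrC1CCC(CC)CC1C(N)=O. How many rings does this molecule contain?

1

In SMILES, each pair of matching ring-closure digits denotes one ring-closing bond; the number of such bonds equals the number of independent rings.
Ring-closure bonds here: 1.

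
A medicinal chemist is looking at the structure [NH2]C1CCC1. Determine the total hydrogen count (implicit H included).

Walk through each heavy atom and fill implicit hydrogens from standard valence (C 4, N 3, O 2, S 2, halogen 1):
  atom 1: N with explicit H count 2
  atom 2: C, bond orders sum to 3 (valence 4) → 1 H
  atom 3: C, bond orders sum to 2 (valence 4) → 2 H
  atom 4: C, bond orders sum to 2 (valence 4) → 2 H
  atom 5: C, bond orders sum to 2 (valence 4) → 2 H
Total hydrogens: 9.

9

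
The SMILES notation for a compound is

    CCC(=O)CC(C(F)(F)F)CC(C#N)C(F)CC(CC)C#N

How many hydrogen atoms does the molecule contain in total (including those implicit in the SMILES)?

Walk through each heavy atom and fill implicit hydrogens from standard valence (C 4, N 3, O 2, S 2, halogen 1):
  atom 1: C, bond orders sum to 1 (valence 4) → 3 H
  atom 2: C, bond orders sum to 2 (valence 4) → 2 H
  atom 3: C, bond orders sum to 4 (valence 4) → 0 H
  atom 4: O, bond orders sum to 2 (valence 2) → 0 H
  atom 5: C, bond orders sum to 2 (valence 4) → 2 H
  atom 6: C, bond orders sum to 3 (valence 4) → 1 H
  atom 7: C, bond orders sum to 4 (valence 4) → 0 H
  atom 8: F (halogen, monovalent) → 0 H
  atom 9: F (halogen, monovalent) → 0 H
  atom 10: F (halogen, monovalent) → 0 H
  atom 11: C, bond orders sum to 2 (valence 4) → 2 H
  atom 12: C, bond orders sum to 3 (valence 4) → 1 H
  atom 13: C, bond orders sum to 4 (valence 4) → 0 H
  atom 14: N, bond orders sum to 3 (valence 3) → 0 H
  atom 15: C, bond orders sum to 3 (valence 4) → 1 H
  atom 16: F (halogen, monovalent) → 0 H
  atom 17: C, bond orders sum to 2 (valence 4) → 2 H
  atom 18: C, bond orders sum to 3 (valence 4) → 1 H
  atom 19: C, bond orders sum to 2 (valence 4) → 2 H
  atom 20: C, bond orders sum to 1 (valence 4) → 3 H
  atom 21: C, bond orders sum to 4 (valence 4) → 0 H
  atom 22: N, bond orders sum to 3 (valence 3) → 0 H
Total hydrogens: 20.

20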